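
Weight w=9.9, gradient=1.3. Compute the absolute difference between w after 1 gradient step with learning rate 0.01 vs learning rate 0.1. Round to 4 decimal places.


With lr=0.01: w_new = 9.9 - 0.01 * 1.3 = 9.887
With lr=0.1: w_new = 9.9 - 0.1 * 1.3 = 9.77
Absolute difference = |9.887 - 9.77|
= 0.1170

0.1170


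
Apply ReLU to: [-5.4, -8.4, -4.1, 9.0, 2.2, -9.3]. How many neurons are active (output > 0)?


ReLU(x) = max(0, x) for each element:
ReLU(-5.4) = 0
ReLU(-8.4) = 0
ReLU(-4.1) = 0
ReLU(9.0) = 9.0
ReLU(2.2) = 2.2
ReLU(-9.3) = 0
Active neurons (>0): 2

2


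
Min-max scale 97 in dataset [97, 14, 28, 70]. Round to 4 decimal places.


Min = 14, Max = 97
Range = 97 - 14 = 83
Scaled = (x - min) / (max - min)
= (97 - 14) / 83
= 83 / 83
= 1.0000

1.0000


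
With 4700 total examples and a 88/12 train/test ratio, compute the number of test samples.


Train samples = 4700 * 88% = 4136
Test samples = 4700 - 4136
= 564

564


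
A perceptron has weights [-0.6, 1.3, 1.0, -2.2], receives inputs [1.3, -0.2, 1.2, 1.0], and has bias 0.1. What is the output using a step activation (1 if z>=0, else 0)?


z = w . x + b
= -0.6*1.3 + 1.3*-0.2 + 1.0*1.2 + -2.2*1.0 + 0.1
= -0.78 + -0.26 + 1.2 + -2.2 + 0.1
= -2.04 + 0.1
= -1.94
Since z = -1.94 < 0, output = 0

0


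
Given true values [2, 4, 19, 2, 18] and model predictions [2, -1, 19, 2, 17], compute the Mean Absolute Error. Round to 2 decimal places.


Absolute errors: [0, 5, 0, 0, 1]
Sum of absolute errors = 6
MAE = 6 / 5 = 1.20

1.20


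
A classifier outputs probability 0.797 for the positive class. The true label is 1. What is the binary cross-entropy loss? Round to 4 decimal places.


For y=1: Loss = -log(p)
= -log(0.797)
= -(-0.2269)
= 0.2269

0.2269


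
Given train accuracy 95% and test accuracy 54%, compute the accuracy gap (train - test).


Gap = train_accuracy - test_accuracy
= 95 - 54
= 41%
This large gap strongly indicates overfitting.

41


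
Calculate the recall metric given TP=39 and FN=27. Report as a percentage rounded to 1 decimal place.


Recall = TP / (TP + FN) * 100
= 39 / (39 + 27)
= 39 / 66
= 0.5909
= 59.1%

59.1


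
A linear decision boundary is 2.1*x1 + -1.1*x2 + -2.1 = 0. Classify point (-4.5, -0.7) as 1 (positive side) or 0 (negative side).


Compute 2.1 * -4.5 + -1.1 * -0.7 + -2.1
= -9.45 + 0.77 + -2.1
= -10.78
Since -10.78 < 0, the point is on the negative side.

0


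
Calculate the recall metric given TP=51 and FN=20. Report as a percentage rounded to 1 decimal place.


Recall = TP / (TP + FN) * 100
= 51 / (51 + 20)
= 51 / 71
= 0.7183
= 71.8%

71.8


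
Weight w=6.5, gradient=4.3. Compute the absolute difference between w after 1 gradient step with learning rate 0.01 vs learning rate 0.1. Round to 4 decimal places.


With lr=0.01: w_new = 6.5 - 0.01 * 4.3 = 6.457
With lr=0.1: w_new = 6.5 - 0.1 * 4.3 = 6.07
Absolute difference = |6.457 - 6.07|
= 0.3870

0.3870


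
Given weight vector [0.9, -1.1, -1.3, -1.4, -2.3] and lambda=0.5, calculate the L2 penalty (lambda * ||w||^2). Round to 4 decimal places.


Squaring each weight:
0.9^2 = 0.81
(-1.1)^2 = 1.21
(-1.3)^2 = 1.69
(-1.4)^2 = 1.96
(-2.3)^2 = 5.29
Sum of squares = 10.96
Penalty = 0.5 * 10.96 = 5.4800

5.4800


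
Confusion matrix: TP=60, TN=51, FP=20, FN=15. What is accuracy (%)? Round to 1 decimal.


Accuracy = (TP + TN) / (TP + TN + FP + FN) * 100
= (60 + 51) / (60 + 51 + 20 + 15)
= 111 / 146
= 0.7603
= 76.0%

76.0


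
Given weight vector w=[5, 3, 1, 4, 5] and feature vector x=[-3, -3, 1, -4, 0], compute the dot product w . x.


Element-wise products:
5 * -3 = -15
3 * -3 = -9
1 * 1 = 1
4 * -4 = -16
5 * 0 = 0
Sum = -15 + -9 + 1 + -16 + 0
= -39

-39


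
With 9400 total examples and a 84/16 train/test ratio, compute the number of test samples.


Train samples = 9400 * 84% = 7896
Test samples = 9400 - 7896
= 1504

1504


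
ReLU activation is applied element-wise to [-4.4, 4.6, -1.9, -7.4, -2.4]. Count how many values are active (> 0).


ReLU(x) = max(0, x) for each element:
ReLU(-4.4) = 0
ReLU(4.6) = 4.6
ReLU(-1.9) = 0
ReLU(-7.4) = 0
ReLU(-2.4) = 0
Active neurons (>0): 1

1


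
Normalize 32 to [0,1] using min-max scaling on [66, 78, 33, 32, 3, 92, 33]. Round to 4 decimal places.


Min = 3, Max = 92
Range = 92 - 3 = 89
Scaled = (x - min) / (max - min)
= (32 - 3) / 89
= 29 / 89
= 0.3258

0.3258


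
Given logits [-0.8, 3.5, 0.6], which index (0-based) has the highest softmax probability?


Softmax is a monotonic transformation, so it preserves the argmax.
We need to find the index of the maximum logit.
Index 0: -0.8
Index 1: 3.5
Index 2: 0.6
Maximum logit = 3.5 at index 1

1


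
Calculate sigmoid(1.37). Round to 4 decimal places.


sigmoid(z) = 1 / (1 + exp(-z))
exp(-(1.37)) = exp(-1.37) = 0.2541
1 + 0.2541 = 1.2541
1 / 1.2541 = 0.7974

0.7974


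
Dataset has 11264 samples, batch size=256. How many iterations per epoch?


Iterations per epoch = dataset_size / batch_size
= 11264 / 256
= 44

44


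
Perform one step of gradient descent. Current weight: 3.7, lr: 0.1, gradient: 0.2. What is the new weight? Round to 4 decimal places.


w_new = w_old - lr * gradient
= 3.7 - 0.1 * 0.2
= 3.7 - (0.02)
= 3.6800

3.6800


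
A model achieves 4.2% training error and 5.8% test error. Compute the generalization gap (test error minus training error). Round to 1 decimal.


Generalization gap = test_error - train_error
= 5.8 - 4.2
= 1.6%
A small gap suggests good generalization.

1.6


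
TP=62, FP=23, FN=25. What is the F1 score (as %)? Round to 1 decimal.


Precision = TP / (TP + FP) = 62 / 85 = 0.7294
Recall = TP / (TP + FN) = 62 / 87 = 0.7126
F1 = 2 * P * R / (P + R)
= 2 * 0.7294 * 0.7126 / (0.7294 + 0.7126)
= 1.0396 / 1.4421
= 0.7209
As percentage: 72.1%

72.1


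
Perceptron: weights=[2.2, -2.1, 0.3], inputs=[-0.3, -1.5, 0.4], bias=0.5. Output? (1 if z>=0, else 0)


z = w . x + b
= 2.2*-0.3 + -2.1*-1.5 + 0.3*0.4 + 0.5
= -0.66 + 3.15 + 0.12 + 0.5
= 2.61 + 0.5
= 3.11
Since z = 3.11 >= 0, output = 1

1


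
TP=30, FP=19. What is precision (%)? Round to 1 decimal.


Precision = TP / (TP + FP) * 100
= 30 / (30 + 19)
= 30 / 49
= 0.6122
= 61.2%

61.2


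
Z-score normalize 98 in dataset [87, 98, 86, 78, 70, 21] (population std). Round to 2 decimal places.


Mean = (87 + 98 + 86 + 78 + 70 + 21) / 6 = 73.3333
Variance = sum((x_i - mean)^2) / n = 621.2222
Std = sqrt(621.2222) = 24.9243
Z = (x - mean) / std
= (98 - 73.3333) / 24.9243
= 24.6667 / 24.9243
= 0.99

0.99


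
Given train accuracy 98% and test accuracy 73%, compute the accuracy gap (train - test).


Gap = train_accuracy - test_accuracy
= 98 - 73
= 25%
This large gap strongly indicates overfitting.

25


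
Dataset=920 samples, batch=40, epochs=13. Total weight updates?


Iterations per epoch = 920 / 40 = 23
Total updates = iterations_per_epoch * epochs
= 23 * 13
= 299

299


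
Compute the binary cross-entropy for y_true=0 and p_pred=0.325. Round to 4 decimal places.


For y=0: Loss = -log(1-p)
= -log(1 - 0.325)
= -log(0.675)
= -(-0.393)
= 0.3930

0.3930


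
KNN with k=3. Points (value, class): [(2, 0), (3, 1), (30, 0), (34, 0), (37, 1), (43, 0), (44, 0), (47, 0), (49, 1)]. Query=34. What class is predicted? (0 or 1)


Distances from query 34:
Point 34 (class 0): distance = 0
Point 37 (class 1): distance = 3
Point 30 (class 0): distance = 4
K=3 nearest neighbors: classes = [0, 1, 0]
Votes for class 1: 1 / 3
Majority vote => class 0

0


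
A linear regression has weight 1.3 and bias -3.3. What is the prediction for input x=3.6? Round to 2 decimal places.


y = 1.3 * 3.6 + (-3.3)
= 4.68 + (-3.3)
= 1.38

1.38


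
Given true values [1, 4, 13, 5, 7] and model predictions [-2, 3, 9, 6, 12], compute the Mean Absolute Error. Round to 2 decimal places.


Absolute errors: [3, 1, 4, 1, 5]
Sum of absolute errors = 14
MAE = 14 / 5 = 2.80

2.80


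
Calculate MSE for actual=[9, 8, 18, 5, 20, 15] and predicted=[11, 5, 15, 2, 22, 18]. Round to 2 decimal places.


Differences: [-2, 3, 3, 3, -2, -3]
Squared errors: [4, 9, 9, 9, 4, 9]
Sum of squared errors = 44
MSE = 44 / 6 = 7.33

7.33


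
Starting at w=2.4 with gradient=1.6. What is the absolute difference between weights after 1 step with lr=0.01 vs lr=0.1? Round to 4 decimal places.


With lr=0.01: w_new = 2.4 - 0.01 * 1.6 = 2.384
With lr=0.1: w_new = 2.4 - 0.1 * 1.6 = 2.24
Absolute difference = |2.384 - 2.24|
= 0.1440

0.1440


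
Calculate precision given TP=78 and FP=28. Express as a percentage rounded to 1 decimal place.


Precision = TP / (TP + FP) * 100
= 78 / (78 + 28)
= 78 / 106
= 0.7358
= 73.6%

73.6


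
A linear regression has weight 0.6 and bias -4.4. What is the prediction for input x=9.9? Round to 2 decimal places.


y = 0.6 * 9.9 + (-4.4)
= 5.94 + (-4.4)
= 1.54

1.54


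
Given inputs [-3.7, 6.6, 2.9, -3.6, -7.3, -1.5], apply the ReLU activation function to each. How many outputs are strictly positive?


ReLU(x) = max(0, x) for each element:
ReLU(-3.7) = 0
ReLU(6.6) = 6.6
ReLU(2.9) = 2.9
ReLU(-3.6) = 0
ReLU(-7.3) = 0
ReLU(-1.5) = 0
Active neurons (>0): 2

2


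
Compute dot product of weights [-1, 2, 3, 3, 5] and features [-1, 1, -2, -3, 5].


Element-wise products:
-1 * -1 = 1
2 * 1 = 2
3 * -2 = -6
3 * -3 = -9
5 * 5 = 25
Sum = 1 + 2 + -6 + -9 + 25
= 13

13


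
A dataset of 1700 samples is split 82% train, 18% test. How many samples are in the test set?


Train samples = 1700 * 82% = 1394
Test samples = 1700 - 1394
= 306

306


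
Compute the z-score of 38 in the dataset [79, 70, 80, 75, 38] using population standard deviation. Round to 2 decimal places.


Mean = (79 + 70 + 80 + 75 + 38) / 5 = 68.4
Variance = sum((x_i - mean)^2) / n = 243.44
Std = sqrt(243.44) = 15.6026
Z = (x - mean) / std
= (38 - 68.4) / 15.6026
= -30.4 / 15.6026
= -1.95

-1.95


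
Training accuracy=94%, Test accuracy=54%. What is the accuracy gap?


Gap = train_accuracy - test_accuracy
= 94 - 54
= 40%
This large gap strongly indicates overfitting.

40


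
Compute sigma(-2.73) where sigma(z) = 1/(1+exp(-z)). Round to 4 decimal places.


sigmoid(z) = 1 / (1 + exp(-z))
exp(-(-2.73)) = exp(2.73) = 15.3329
1 + 15.3329 = 16.3329
1 / 16.3329 = 0.0612

0.0612


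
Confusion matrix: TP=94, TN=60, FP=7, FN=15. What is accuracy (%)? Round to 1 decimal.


Accuracy = (TP + TN) / (TP + TN + FP + FN) * 100
= (94 + 60) / (94 + 60 + 7 + 15)
= 154 / 176
= 0.875
= 87.5%

87.5


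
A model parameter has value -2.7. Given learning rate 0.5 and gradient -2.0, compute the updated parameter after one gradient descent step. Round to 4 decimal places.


w_new = w_old - lr * gradient
= -2.7 - 0.5 * -2.0
= -2.7 - (-1.0)
= -1.7000

-1.7000


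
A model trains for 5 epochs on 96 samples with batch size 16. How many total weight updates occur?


Iterations per epoch = 96 / 16 = 6
Total updates = iterations_per_epoch * epochs
= 6 * 5
= 30

30


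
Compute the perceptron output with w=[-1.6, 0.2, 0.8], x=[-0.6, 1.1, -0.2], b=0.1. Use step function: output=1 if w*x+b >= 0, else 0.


z = w . x + b
= -1.6*-0.6 + 0.2*1.1 + 0.8*-0.2 + 0.1
= 0.96 + 0.22 + -0.16 + 0.1
= 1.02 + 0.1
= 1.12
Since z = 1.12 >= 0, output = 1

1


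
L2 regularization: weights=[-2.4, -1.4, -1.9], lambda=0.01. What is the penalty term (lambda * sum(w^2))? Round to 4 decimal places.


Squaring each weight:
(-2.4)^2 = 5.76
(-1.4)^2 = 1.96
(-1.9)^2 = 3.61
Sum of squares = 11.33
Penalty = 0.01 * 11.33 = 0.1133

0.1133


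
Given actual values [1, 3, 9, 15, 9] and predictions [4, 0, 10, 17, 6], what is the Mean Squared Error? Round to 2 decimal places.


Differences: [-3, 3, -1, -2, 3]
Squared errors: [9, 9, 1, 4, 9]
Sum of squared errors = 32
MSE = 32 / 5 = 6.40

6.40


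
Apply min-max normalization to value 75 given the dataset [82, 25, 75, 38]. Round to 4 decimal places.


Min = 25, Max = 82
Range = 82 - 25 = 57
Scaled = (x - min) / (max - min)
= (75 - 25) / 57
= 50 / 57
= 0.8772

0.8772


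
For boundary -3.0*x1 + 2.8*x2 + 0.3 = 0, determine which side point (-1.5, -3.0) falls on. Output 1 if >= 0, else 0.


Compute -3.0 * -1.5 + 2.8 * -3.0 + 0.3
= 4.5 + -8.4 + 0.3
= -3.6
Since -3.6 < 0, the point is on the negative side.

0


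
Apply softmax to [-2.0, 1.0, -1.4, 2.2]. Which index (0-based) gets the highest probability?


Softmax is a monotonic transformation, so it preserves the argmax.
We need to find the index of the maximum logit.
Index 0: -2.0
Index 1: 1.0
Index 2: -1.4
Index 3: 2.2
Maximum logit = 2.2 at index 3

3


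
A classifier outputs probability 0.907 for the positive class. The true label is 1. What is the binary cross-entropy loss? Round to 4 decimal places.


For y=1: Loss = -log(p)
= -log(0.907)
= -(-0.0976)
= 0.0976

0.0976


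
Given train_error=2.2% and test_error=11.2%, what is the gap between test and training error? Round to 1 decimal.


Generalization gap = test_error - train_error
= 11.2 - 2.2
= 9.0%
A moderate gap.

9.0


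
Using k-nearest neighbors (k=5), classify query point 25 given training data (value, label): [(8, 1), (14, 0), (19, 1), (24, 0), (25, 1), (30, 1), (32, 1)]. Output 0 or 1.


Distances from query 25:
Point 25 (class 1): distance = 0
Point 24 (class 0): distance = 1
Point 30 (class 1): distance = 5
Point 19 (class 1): distance = 6
Point 32 (class 1): distance = 7
K=5 nearest neighbors: classes = [1, 0, 1, 1, 1]
Votes for class 1: 4 / 5
Majority vote => class 1

1


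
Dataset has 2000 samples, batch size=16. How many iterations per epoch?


Iterations per epoch = dataset_size / batch_size
= 2000 / 16
= 125

125


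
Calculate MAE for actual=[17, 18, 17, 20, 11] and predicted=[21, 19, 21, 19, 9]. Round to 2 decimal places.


Absolute errors: [4, 1, 4, 1, 2]
Sum of absolute errors = 12
MAE = 12 / 5 = 2.40

2.40


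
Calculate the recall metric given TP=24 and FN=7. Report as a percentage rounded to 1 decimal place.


Recall = TP / (TP + FN) * 100
= 24 / (24 + 7)
= 24 / 31
= 0.7742
= 77.4%

77.4


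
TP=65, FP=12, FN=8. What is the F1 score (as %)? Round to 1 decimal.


Precision = TP / (TP + FP) = 65 / 77 = 0.8442
Recall = TP / (TP + FN) = 65 / 73 = 0.8904
F1 = 2 * P * R / (P + R)
= 2 * 0.8442 * 0.8904 / (0.8442 + 0.8904)
= 1.5033 / 1.7346
= 0.8667
As percentage: 86.7%

86.7


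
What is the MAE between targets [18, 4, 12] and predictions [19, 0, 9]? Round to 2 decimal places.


Absolute errors: [1, 4, 3]
Sum of absolute errors = 8
MAE = 8 / 3 = 2.67

2.67


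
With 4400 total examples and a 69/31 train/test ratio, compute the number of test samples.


Train samples = 4400 * 69% = 3036
Test samples = 4400 - 3036
= 1364

1364


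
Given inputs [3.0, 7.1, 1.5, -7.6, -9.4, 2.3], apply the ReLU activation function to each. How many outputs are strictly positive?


ReLU(x) = max(0, x) for each element:
ReLU(3.0) = 3.0
ReLU(7.1) = 7.1
ReLU(1.5) = 1.5
ReLU(-7.6) = 0
ReLU(-9.4) = 0
ReLU(2.3) = 2.3
Active neurons (>0): 4

4


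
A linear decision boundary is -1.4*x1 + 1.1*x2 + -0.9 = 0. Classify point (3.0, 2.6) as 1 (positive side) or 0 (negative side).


Compute -1.4 * 3.0 + 1.1 * 2.6 + -0.9
= -4.2 + 2.86 + -0.9
= -2.24
Since -2.24 < 0, the point is on the negative side.

0


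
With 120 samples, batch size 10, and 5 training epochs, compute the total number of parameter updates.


Iterations per epoch = 120 / 10 = 12
Total updates = iterations_per_epoch * epochs
= 12 * 5
= 60

60


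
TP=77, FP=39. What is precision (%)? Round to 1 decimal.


Precision = TP / (TP + FP) * 100
= 77 / (77 + 39)
= 77 / 116
= 0.6638
= 66.4%

66.4


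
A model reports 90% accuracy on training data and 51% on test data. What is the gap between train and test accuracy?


Gap = train_accuracy - test_accuracy
= 90 - 51
= 39%
This large gap strongly indicates overfitting.

39


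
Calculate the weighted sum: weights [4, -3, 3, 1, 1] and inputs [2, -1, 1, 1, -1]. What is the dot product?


Element-wise products:
4 * 2 = 8
-3 * -1 = 3
3 * 1 = 3
1 * 1 = 1
1 * -1 = -1
Sum = 8 + 3 + 3 + 1 + -1
= 14

14


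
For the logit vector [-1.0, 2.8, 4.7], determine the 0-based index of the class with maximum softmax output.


Softmax is a monotonic transformation, so it preserves the argmax.
We need to find the index of the maximum logit.
Index 0: -1.0
Index 1: 2.8
Index 2: 4.7
Maximum logit = 4.7 at index 2

2


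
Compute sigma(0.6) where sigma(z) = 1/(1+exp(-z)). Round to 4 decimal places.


sigmoid(z) = 1 / (1 + exp(-z))
exp(-(0.6)) = exp(-0.6) = 0.5488
1 + 0.5488 = 1.5488
1 / 1.5488 = 0.6457

0.6457


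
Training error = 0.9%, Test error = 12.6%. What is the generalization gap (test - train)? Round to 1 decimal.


Generalization gap = test_error - train_error
= 12.6 - 0.9
= 11.7%
A large gap suggests overfitting.

11.7


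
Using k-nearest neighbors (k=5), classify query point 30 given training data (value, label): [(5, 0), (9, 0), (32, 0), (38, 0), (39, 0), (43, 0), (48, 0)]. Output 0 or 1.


Distances from query 30:
Point 32 (class 0): distance = 2
Point 38 (class 0): distance = 8
Point 39 (class 0): distance = 9
Point 43 (class 0): distance = 13
Point 48 (class 0): distance = 18
K=5 nearest neighbors: classes = [0, 0, 0, 0, 0]
Votes for class 1: 0 / 5
Majority vote => class 0

0


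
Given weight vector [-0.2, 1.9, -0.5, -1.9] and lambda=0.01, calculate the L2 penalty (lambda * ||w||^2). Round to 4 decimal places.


Squaring each weight:
(-0.2)^2 = 0.04
1.9^2 = 3.61
(-0.5)^2 = 0.25
(-1.9)^2 = 3.61
Sum of squares = 7.51
Penalty = 0.01 * 7.51 = 0.0751

0.0751


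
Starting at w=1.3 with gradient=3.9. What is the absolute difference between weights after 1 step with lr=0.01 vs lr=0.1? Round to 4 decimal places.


With lr=0.01: w_new = 1.3 - 0.01 * 3.9 = 1.261
With lr=0.1: w_new = 1.3 - 0.1 * 3.9 = 0.91
Absolute difference = |1.261 - 0.91|
= 0.3510

0.3510


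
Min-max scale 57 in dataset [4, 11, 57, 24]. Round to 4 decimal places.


Min = 4, Max = 57
Range = 57 - 4 = 53
Scaled = (x - min) / (max - min)
= (57 - 4) / 53
= 53 / 53
= 1.0000

1.0000


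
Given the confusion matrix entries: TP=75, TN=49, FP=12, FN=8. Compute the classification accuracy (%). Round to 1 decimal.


Accuracy = (TP + TN) / (TP + TN + FP + FN) * 100
= (75 + 49) / (75 + 49 + 12 + 8)
= 124 / 144
= 0.8611
= 86.1%

86.1


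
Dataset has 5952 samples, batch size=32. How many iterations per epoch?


Iterations per epoch = dataset_size / batch_size
= 5952 / 32
= 186

186


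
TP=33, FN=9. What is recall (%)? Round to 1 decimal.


Recall = TP / (TP + FN) * 100
= 33 / (33 + 9)
= 33 / 42
= 0.7857
= 78.6%

78.6


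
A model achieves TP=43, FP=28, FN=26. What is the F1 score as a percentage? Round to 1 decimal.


Precision = TP / (TP + FP) = 43 / 71 = 0.6056
Recall = TP / (TP + FN) = 43 / 69 = 0.6232
F1 = 2 * P * R / (P + R)
= 2 * 0.6056 * 0.6232 / (0.6056 + 0.6232)
= 0.7548 / 1.2288
= 0.6143
As percentage: 61.4%

61.4


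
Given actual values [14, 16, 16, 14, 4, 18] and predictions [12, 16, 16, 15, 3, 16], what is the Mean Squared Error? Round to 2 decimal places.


Differences: [2, 0, 0, -1, 1, 2]
Squared errors: [4, 0, 0, 1, 1, 4]
Sum of squared errors = 10
MSE = 10 / 6 = 1.67

1.67


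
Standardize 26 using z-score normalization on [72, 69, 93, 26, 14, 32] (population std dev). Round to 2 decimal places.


Mean = (72 + 69 + 93 + 26 + 14 + 32) / 6 = 51.0
Variance = sum((x_i - mean)^2) / n = 814.0
Std = sqrt(814.0) = 28.5307
Z = (x - mean) / std
= (26 - 51.0) / 28.5307
= -25.0 / 28.5307
= -0.88

-0.88


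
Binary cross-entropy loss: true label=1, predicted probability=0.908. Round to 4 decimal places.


For y=1: Loss = -log(p)
= -log(0.908)
= -(-0.0965)
= 0.0965

0.0965


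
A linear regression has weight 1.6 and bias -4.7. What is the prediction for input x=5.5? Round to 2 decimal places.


y = 1.6 * 5.5 + (-4.7)
= 8.8 + (-4.7)
= 4.10

4.10


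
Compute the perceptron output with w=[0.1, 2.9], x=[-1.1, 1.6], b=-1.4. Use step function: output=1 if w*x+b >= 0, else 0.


z = w . x + b
= 0.1*-1.1 + 2.9*1.6 + -1.4
= -0.11 + 4.64 + -1.4
= 4.53 + -1.4
= 3.13
Since z = 3.13 >= 0, output = 1

1


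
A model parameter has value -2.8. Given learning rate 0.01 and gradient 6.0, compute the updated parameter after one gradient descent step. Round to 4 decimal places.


w_new = w_old - lr * gradient
= -2.8 - 0.01 * 6.0
= -2.8 - (0.06)
= -2.8600

-2.8600


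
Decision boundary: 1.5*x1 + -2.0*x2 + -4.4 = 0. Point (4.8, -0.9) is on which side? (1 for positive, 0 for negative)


Compute 1.5 * 4.8 + -2.0 * -0.9 + -4.4
= 7.2 + 1.8 + -4.4
= 4.6
Since 4.6 >= 0, the point is on the positive side.

1


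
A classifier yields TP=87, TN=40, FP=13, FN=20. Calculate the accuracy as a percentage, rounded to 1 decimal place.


Accuracy = (TP + TN) / (TP + TN + FP + FN) * 100
= (87 + 40) / (87 + 40 + 13 + 20)
= 127 / 160
= 0.7937
= 79.4%

79.4


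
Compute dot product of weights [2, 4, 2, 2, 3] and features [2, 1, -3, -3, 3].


Element-wise products:
2 * 2 = 4
4 * 1 = 4
2 * -3 = -6
2 * -3 = -6
3 * 3 = 9
Sum = 4 + 4 + -6 + -6 + 9
= 5

5


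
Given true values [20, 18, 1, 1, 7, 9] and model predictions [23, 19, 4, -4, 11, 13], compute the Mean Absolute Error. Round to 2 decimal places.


Absolute errors: [3, 1, 3, 5, 4, 4]
Sum of absolute errors = 20
MAE = 20 / 6 = 3.33

3.33


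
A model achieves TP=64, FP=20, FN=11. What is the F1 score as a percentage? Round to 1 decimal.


Precision = TP / (TP + FP) = 64 / 84 = 0.7619
Recall = TP / (TP + FN) = 64 / 75 = 0.8533
F1 = 2 * P * R / (P + R)
= 2 * 0.7619 * 0.8533 / (0.7619 + 0.8533)
= 1.3003 / 1.6152
= 0.805
As percentage: 80.5%

80.5


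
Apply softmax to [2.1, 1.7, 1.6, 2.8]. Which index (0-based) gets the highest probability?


Softmax is a monotonic transformation, so it preserves the argmax.
We need to find the index of the maximum logit.
Index 0: 2.1
Index 1: 1.7
Index 2: 1.6
Index 3: 2.8
Maximum logit = 2.8 at index 3

3


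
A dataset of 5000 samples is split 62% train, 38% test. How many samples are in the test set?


Train samples = 5000 * 62% = 3100
Test samples = 5000 - 3100
= 1900

1900


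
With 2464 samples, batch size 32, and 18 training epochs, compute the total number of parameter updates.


Iterations per epoch = 2464 / 32 = 77
Total updates = iterations_per_epoch * epochs
= 77 * 18
= 1386

1386


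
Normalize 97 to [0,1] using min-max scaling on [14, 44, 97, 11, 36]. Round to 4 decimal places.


Min = 11, Max = 97
Range = 97 - 11 = 86
Scaled = (x - min) / (max - min)
= (97 - 11) / 86
= 86 / 86
= 1.0000

1.0000


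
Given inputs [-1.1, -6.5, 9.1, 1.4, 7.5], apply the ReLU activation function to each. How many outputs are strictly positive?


ReLU(x) = max(0, x) for each element:
ReLU(-1.1) = 0
ReLU(-6.5) = 0
ReLU(9.1) = 9.1
ReLU(1.4) = 1.4
ReLU(7.5) = 7.5
Active neurons (>0): 3

3


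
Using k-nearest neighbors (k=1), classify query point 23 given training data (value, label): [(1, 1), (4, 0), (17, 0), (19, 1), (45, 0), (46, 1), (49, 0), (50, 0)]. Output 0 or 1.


Distances from query 23:
Point 19 (class 1): distance = 4
K=1 nearest neighbors: classes = [1]
Votes for class 1: 1 / 1
Majority vote => class 1

1


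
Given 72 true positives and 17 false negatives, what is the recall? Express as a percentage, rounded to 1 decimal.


Recall = TP / (TP + FN) * 100
= 72 / (72 + 17)
= 72 / 89
= 0.809
= 80.9%

80.9


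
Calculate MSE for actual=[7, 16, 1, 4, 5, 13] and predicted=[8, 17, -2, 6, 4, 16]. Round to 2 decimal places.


Differences: [-1, -1, 3, -2, 1, -3]
Squared errors: [1, 1, 9, 4, 1, 9]
Sum of squared errors = 25
MSE = 25 / 6 = 4.17

4.17


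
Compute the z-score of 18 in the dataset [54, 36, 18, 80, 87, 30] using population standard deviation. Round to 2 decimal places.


Mean = (54 + 36 + 18 + 80 + 87 + 30) / 6 = 50.8333
Variance = sum((x_i - mean)^2) / n = 650.1389
Std = sqrt(650.1389) = 25.4978
Z = (x - mean) / std
= (18 - 50.8333) / 25.4978
= -32.8333 / 25.4978
= -1.29

-1.29


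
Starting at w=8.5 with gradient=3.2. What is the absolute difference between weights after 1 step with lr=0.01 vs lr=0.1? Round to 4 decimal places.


With lr=0.01: w_new = 8.5 - 0.01 * 3.2 = 8.468
With lr=0.1: w_new = 8.5 - 0.1 * 3.2 = 8.18
Absolute difference = |8.468 - 8.18|
= 0.2880

0.2880


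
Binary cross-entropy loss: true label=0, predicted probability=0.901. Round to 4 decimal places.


For y=0: Loss = -log(1-p)
= -log(1 - 0.901)
= -log(0.099)
= -(-2.3126)
= 2.3126

2.3126


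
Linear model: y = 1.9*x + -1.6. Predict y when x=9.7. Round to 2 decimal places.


y = 1.9 * 9.7 + (-1.6)
= 18.43 + (-1.6)
= 16.83

16.83


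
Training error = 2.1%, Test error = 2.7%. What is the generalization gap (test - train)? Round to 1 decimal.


Generalization gap = test_error - train_error
= 2.7 - 2.1
= 0.6%
A small gap suggests good generalization.

0.6


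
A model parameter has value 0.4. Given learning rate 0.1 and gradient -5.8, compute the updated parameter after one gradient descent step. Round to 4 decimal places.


w_new = w_old - lr * gradient
= 0.4 - 0.1 * -5.8
= 0.4 - (-0.58)
= 0.9800

0.9800


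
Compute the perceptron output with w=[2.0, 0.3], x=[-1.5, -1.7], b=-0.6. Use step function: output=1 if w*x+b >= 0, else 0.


z = w . x + b
= 2.0*-1.5 + 0.3*-1.7 + -0.6
= -3.0 + -0.51 + -0.6
= -3.51 + -0.6
= -4.11
Since z = -4.11 < 0, output = 0

0


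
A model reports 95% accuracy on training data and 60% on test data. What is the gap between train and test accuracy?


Gap = train_accuracy - test_accuracy
= 95 - 60
= 35%
This large gap strongly indicates overfitting.

35


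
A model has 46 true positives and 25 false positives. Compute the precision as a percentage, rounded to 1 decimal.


Precision = TP / (TP + FP) * 100
= 46 / (46 + 25)
= 46 / 71
= 0.6479
= 64.8%

64.8


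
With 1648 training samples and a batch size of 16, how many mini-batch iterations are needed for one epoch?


Iterations per epoch = dataset_size / batch_size
= 1648 / 16
= 103

103


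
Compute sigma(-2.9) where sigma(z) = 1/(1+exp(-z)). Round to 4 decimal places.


sigmoid(z) = 1 / (1 + exp(-z))
exp(-(-2.9)) = exp(2.9) = 18.1741
1 + 18.1741 = 19.1741
1 / 19.1741 = 0.0522

0.0522


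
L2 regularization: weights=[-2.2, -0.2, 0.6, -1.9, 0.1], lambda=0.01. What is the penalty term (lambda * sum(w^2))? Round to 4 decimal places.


Squaring each weight:
(-2.2)^2 = 4.84
(-0.2)^2 = 0.04
0.6^2 = 0.36
(-1.9)^2 = 3.61
0.1^2 = 0.01
Sum of squares = 8.86
Penalty = 0.01 * 8.86 = 0.0886

0.0886


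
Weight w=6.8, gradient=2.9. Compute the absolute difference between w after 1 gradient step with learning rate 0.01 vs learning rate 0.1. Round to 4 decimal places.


With lr=0.01: w_new = 6.8 - 0.01 * 2.9 = 6.771
With lr=0.1: w_new = 6.8 - 0.1 * 2.9 = 6.51
Absolute difference = |6.771 - 6.51|
= 0.2610

0.2610


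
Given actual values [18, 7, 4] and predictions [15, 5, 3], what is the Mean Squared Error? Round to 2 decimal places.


Differences: [3, 2, 1]
Squared errors: [9, 4, 1]
Sum of squared errors = 14
MSE = 14 / 3 = 4.67

4.67


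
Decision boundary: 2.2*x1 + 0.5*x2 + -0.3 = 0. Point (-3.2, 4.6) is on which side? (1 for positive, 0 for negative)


Compute 2.2 * -3.2 + 0.5 * 4.6 + -0.3
= -7.04 + 2.3 + -0.3
= -5.04
Since -5.04 < 0, the point is on the negative side.

0


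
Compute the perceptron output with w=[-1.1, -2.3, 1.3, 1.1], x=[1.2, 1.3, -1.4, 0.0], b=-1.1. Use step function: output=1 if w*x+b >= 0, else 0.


z = w . x + b
= -1.1*1.2 + -2.3*1.3 + 1.3*-1.4 + 1.1*0.0 + -1.1
= -1.32 + -2.99 + -1.82 + 0.0 + -1.1
= -6.13 + -1.1
= -7.23
Since z = -7.23 < 0, output = 0

0


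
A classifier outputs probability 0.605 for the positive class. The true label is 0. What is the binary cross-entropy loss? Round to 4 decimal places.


For y=0: Loss = -log(1-p)
= -log(1 - 0.605)
= -log(0.395)
= -(-0.9289)
= 0.9289

0.9289


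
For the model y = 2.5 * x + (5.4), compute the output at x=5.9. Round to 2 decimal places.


y = 2.5 * 5.9 + (5.4)
= 14.75 + (5.4)
= 20.15

20.15


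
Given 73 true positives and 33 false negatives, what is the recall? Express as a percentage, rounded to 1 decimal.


Recall = TP / (TP + FN) * 100
= 73 / (73 + 33)
= 73 / 106
= 0.6887
= 68.9%

68.9


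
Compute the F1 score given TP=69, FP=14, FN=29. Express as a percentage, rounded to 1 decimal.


Precision = TP / (TP + FP) = 69 / 83 = 0.8313
Recall = TP / (TP + FN) = 69 / 98 = 0.7041
F1 = 2 * P * R / (P + R)
= 2 * 0.8313 * 0.7041 / (0.8313 + 0.7041)
= 1.1706 / 1.5354
= 0.7624
As percentage: 76.2%

76.2


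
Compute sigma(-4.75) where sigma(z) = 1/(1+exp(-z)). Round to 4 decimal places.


sigmoid(z) = 1 / (1 + exp(-z))
exp(-(-4.75)) = exp(4.75) = 115.5843
1 + 115.5843 = 116.5843
1 / 116.5843 = 0.0086

0.0086


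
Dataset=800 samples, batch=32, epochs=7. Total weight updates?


Iterations per epoch = 800 / 32 = 25
Total updates = iterations_per_epoch * epochs
= 25 * 7
= 175

175


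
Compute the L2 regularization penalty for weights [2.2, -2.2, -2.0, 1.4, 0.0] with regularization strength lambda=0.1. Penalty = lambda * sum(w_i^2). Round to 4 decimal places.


Squaring each weight:
2.2^2 = 4.84
(-2.2)^2 = 4.84
(-2.0)^2 = 4.0
1.4^2 = 1.96
0.0^2 = 0.0
Sum of squares = 15.64
Penalty = 0.1 * 15.64 = 1.5640

1.5640


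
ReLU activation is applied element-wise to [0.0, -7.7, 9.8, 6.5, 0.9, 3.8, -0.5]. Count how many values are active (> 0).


ReLU(x) = max(0, x) for each element:
ReLU(0.0) = 0
ReLU(-7.7) = 0
ReLU(9.8) = 9.8
ReLU(6.5) = 6.5
ReLU(0.9) = 0.9
ReLU(3.8) = 3.8
ReLU(-0.5) = 0
Active neurons (>0): 4

4


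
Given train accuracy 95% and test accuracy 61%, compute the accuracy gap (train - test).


Gap = train_accuracy - test_accuracy
= 95 - 61
= 34%
This large gap strongly indicates overfitting.

34


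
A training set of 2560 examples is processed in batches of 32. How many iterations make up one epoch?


Iterations per epoch = dataset_size / batch_size
= 2560 / 32
= 80

80


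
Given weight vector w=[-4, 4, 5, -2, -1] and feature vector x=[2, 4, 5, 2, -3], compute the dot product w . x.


Element-wise products:
-4 * 2 = -8
4 * 4 = 16
5 * 5 = 25
-2 * 2 = -4
-1 * -3 = 3
Sum = -8 + 16 + 25 + -4 + 3
= 32

32


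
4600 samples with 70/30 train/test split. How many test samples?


Train samples = 4600 * 70% = 3220
Test samples = 4600 - 3220
= 1380

1380


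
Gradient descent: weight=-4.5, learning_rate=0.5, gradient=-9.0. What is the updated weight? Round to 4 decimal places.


w_new = w_old - lr * gradient
= -4.5 - 0.5 * -9.0
= -4.5 - (-4.5)
= 0.0000

0.0000


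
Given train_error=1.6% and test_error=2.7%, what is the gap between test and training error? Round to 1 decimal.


Generalization gap = test_error - train_error
= 2.7 - 1.6
= 1.1%
A small gap suggests good generalization.

1.1


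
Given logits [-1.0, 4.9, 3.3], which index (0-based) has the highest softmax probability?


Softmax is a monotonic transformation, so it preserves the argmax.
We need to find the index of the maximum logit.
Index 0: -1.0
Index 1: 4.9
Index 2: 3.3
Maximum logit = 4.9 at index 1

1


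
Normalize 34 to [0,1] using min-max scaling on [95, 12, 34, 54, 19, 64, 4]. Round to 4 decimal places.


Min = 4, Max = 95
Range = 95 - 4 = 91
Scaled = (x - min) / (max - min)
= (34 - 4) / 91
= 30 / 91
= 0.3297

0.3297


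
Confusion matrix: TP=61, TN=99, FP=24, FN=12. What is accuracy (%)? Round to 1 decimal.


Accuracy = (TP + TN) / (TP + TN + FP + FN) * 100
= (61 + 99) / (61 + 99 + 24 + 12)
= 160 / 196
= 0.8163
= 81.6%

81.6


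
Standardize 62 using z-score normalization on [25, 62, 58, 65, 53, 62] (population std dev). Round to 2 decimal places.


Mean = (25 + 62 + 58 + 65 + 53 + 62) / 6 = 54.1667
Variance = sum((x_i - mean)^2) / n = 184.4722
Std = sqrt(184.4722) = 13.5821
Z = (x - mean) / std
= (62 - 54.1667) / 13.5821
= 7.8333 / 13.5821
= 0.58

0.58


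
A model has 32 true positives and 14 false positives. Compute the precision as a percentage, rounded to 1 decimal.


Precision = TP / (TP + FP) * 100
= 32 / (32 + 14)
= 32 / 46
= 0.6957
= 69.6%

69.6


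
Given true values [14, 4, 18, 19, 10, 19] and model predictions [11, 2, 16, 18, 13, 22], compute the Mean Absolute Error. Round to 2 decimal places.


Absolute errors: [3, 2, 2, 1, 3, 3]
Sum of absolute errors = 14
MAE = 14 / 6 = 2.33

2.33


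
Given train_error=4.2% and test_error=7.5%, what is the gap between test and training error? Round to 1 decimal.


Generalization gap = test_error - train_error
= 7.5 - 4.2
= 3.3%
A moderate gap.

3.3


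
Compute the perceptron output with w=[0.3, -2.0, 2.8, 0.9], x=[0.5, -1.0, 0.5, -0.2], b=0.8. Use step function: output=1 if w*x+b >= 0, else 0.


z = w . x + b
= 0.3*0.5 + -2.0*-1.0 + 2.8*0.5 + 0.9*-0.2 + 0.8
= 0.15 + 2.0 + 1.4 + -0.18 + 0.8
= 3.37 + 0.8
= 4.17
Since z = 4.17 >= 0, output = 1

1


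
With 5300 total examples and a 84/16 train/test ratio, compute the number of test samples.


Train samples = 5300 * 84% = 4452
Test samples = 5300 - 4452
= 848

848


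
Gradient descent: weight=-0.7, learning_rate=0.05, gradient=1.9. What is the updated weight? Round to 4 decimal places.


w_new = w_old - lr * gradient
= -0.7 - 0.05 * 1.9
= -0.7 - (0.095)
= -0.7950

-0.7950


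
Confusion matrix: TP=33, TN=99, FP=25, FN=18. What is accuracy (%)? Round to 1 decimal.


Accuracy = (TP + TN) / (TP + TN + FP + FN) * 100
= (33 + 99) / (33 + 99 + 25 + 18)
= 132 / 175
= 0.7543
= 75.4%

75.4


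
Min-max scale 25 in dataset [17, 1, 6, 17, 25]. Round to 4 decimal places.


Min = 1, Max = 25
Range = 25 - 1 = 24
Scaled = (x - min) / (max - min)
= (25 - 1) / 24
= 24 / 24
= 1.0000

1.0000


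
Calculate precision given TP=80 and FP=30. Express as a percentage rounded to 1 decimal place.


Precision = TP / (TP + FP) * 100
= 80 / (80 + 30)
= 80 / 110
= 0.7273
= 72.7%

72.7


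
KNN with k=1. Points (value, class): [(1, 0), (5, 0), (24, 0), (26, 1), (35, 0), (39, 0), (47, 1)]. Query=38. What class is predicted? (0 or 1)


Distances from query 38:
Point 39 (class 0): distance = 1
K=1 nearest neighbors: classes = [0]
Votes for class 1: 0 / 1
Majority vote => class 0

0


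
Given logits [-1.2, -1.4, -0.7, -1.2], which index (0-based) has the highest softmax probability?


Softmax is a monotonic transformation, so it preserves the argmax.
We need to find the index of the maximum logit.
Index 0: -1.2
Index 1: -1.4
Index 2: -0.7
Index 3: -1.2
Maximum logit = -0.7 at index 2

2


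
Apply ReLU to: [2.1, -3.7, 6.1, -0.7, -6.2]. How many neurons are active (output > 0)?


ReLU(x) = max(0, x) for each element:
ReLU(2.1) = 2.1
ReLU(-3.7) = 0
ReLU(6.1) = 6.1
ReLU(-0.7) = 0
ReLU(-6.2) = 0
Active neurons (>0): 2

2


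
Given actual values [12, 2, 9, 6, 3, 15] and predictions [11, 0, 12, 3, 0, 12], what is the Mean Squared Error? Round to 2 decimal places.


Differences: [1, 2, -3, 3, 3, 3]
Squared errors: [1, 4, 9, 9, 9, 9]
Sum of squared errors = 41
MSE = 41 / 6 = 6.83

6.83


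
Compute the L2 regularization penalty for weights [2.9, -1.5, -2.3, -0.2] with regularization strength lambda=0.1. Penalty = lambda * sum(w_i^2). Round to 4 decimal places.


Squaring each weight:
2.9^2 = 8.41
(-1.5)^2 = 2.25
(-2.3)^2 = 5.29
(-0.2)^2 = 0.04
Sum of squares = 15.99
Penalty = 0.1 * 15.99 = 1.5990

1.5990


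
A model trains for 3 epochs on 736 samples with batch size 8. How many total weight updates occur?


Iterations per epoch = 736 / 8 = 92
Total updates = iterations_per_epoch * epochs
= 92 * 3
= 276

276


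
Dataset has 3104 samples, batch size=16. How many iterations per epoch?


Iterations per epoch = dataset_size / batch_size
= 3104 / 16
= 194

194


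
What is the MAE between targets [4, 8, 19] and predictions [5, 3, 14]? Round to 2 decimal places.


Absolute errors: [1, 5, 5]
Sum of absolute errors = 11
MAE = 11 / 3 = 3.67

3.67


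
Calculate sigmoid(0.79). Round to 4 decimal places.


sigmoid(z) = 1 / (1 + exp(-z))
exp(-(0.79)) = exp(-0.79) = 0.4538
1 + 0.4538 = 1.4538
1 / 1.4538 = 0.6878

0.6878


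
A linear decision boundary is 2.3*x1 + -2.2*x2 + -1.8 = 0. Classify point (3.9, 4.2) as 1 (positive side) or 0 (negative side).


Compute 2.3 * 3.9 + -2.2 * 4.2 + -1.8
= 8.97 + -9.24 + -1.8
= -2.07
Since -2.07 < 0, the point is on the negative side.

0


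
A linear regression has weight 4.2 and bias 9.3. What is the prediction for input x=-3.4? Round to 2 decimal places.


y = 4.2 * -3.4 + (9.3)
= -14.28 + (9.3)
= -4.98

-4.98


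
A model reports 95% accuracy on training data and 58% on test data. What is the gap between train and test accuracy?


Gap = train_accuracy - test_accuracy
= 95 - 58
= 37%
This large gap strongly indicates overfitting.

37


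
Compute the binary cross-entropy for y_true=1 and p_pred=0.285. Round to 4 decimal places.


For y=1: Loss = -log(p)
= -log(0.285)
= -(-1.2553)
= 1.2553

1.2553


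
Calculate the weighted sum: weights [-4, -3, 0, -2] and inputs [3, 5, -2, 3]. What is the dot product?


Element-wise products:
-4 * 3 = -12
-3 * 5 = -15
0 * -2 = 0
-2 * 3 = -6
Sum = -12 + -15 + 0 + -6
= -33

-33


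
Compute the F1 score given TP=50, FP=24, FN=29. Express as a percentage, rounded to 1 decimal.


Precision = TP / (TP + FP) = 50 / 74 = 0.6757
Recall = TP / (TP + FN) = 50 / 79 = 0.6329
F1 = 2 * P * R / (P + R)
= 2 * 0.6757 * 0.6329 / (0.6757 + 0.6329)
= 0.8553 / 1.3086
= 0.6536
As percentage: 65.4%

65.4


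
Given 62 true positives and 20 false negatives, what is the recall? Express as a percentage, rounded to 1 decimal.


Recall = TP / (TP + FN) * 100
= 62 / (62 + 20)
= 62 / 82
= 0.7561
= 75.6%

75.6


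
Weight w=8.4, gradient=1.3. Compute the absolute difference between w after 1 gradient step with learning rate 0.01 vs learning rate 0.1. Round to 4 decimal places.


With lr=0.01: w_new = 8.4 - 0.01 * 1.3 = 8.387
With lr=0.1: w_new = 8.4 - 0.1 * 1.3 = 8.27
Absolute difference = |8.387 - 8.27|
= 0.1170

0.1170


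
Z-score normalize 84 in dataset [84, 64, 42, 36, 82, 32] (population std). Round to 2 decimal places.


Mean = (84 + 64 + 42 + 36 + 82 + 32) / 6 = 56.6667
Variance = sum((x_i - mean)^2) / n = 448.8889
Std = sqrt(448.8889) = 21.187
Z = (x - mean) / std
= (84 - 56.6667) / 21.187
= 27.3333 / 21.187
= 1.29

1.29


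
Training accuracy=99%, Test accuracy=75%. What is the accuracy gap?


Gap = train_accuracy - test_accuracy
= 99 - 75
= 24%
This large gap strongly indicates overfitting.

24


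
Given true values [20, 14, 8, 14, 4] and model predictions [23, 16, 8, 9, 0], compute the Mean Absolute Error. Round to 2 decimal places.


Absolute errors: [3, 2, 0, 5, 4]
Sum of absolute errors = 14
MAE = 14 / 5 = 2.80

2.80


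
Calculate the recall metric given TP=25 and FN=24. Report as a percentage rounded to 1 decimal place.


Recall = TP / (TP + FN) * 100
= 25 / (25 + 24)
= 25 / 49
= 0.5102
= 51.0%

51.0


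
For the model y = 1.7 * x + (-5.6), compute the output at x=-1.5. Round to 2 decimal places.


y = 1.7 * -1.5 + (-5.6)
= -2.55 + (-5.6)
= -8.15

-8.15


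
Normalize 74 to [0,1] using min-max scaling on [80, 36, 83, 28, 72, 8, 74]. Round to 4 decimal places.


Min = 8, Max = 83
Range = 83 - 8 = 75
Scaled = (x - min) / (max - min)
= (74 - 8) / 75
= 66 / 75
= 0.8800

0.8800


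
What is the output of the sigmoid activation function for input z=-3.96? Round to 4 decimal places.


sigmoid(z) = 1 / (1 + exp(-z))
exp(-(-3.96)) = exp(3.96) = 52.4573
1 + 52.4573 = 53.4573
1 / 53.4573 = 0.0187

0.0187
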